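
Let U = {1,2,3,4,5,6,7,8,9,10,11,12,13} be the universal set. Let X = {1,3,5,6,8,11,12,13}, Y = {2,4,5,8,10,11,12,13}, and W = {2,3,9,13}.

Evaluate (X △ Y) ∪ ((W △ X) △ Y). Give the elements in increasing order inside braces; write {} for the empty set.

X △ Y = {1,2,3,4,6,10}
W △ X = {1,2,5,6,8,9,11,12}
(W △ X) △ Y = {1,4,6,9,10,13}
(X △ Y) ∪ ((W △ X) △ Y) = {1,2,3,4,6,9,10,13}

{1,2,3,4,6,9,10,13}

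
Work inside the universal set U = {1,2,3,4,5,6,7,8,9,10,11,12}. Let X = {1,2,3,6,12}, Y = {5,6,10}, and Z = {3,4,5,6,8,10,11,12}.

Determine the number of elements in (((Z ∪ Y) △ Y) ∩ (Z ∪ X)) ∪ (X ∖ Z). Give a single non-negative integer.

7

Z ∪ Y = {3,4,5,6,8,10,11,12}
(Z ∪ Y) △ Y = {3,4,8,11,12}
Z ∪ X = {1,2,3,4,5,6,8,10,11,12}
((Z ∪ Y) △ Y) ∩ (Z ∪ X) = {3,4,8,11,12}
X ∖ Z = {1,2}
(((Z ∪ Y) △ Y) ∩ (Z ∪ X)) ∪ (X ∖ Z) = {1,2,3,4,8,11,12}
|(((Z ∪ Y) △ Y) ∩ (Z ∪ X)) ∪ (X ∖ Z)| = 7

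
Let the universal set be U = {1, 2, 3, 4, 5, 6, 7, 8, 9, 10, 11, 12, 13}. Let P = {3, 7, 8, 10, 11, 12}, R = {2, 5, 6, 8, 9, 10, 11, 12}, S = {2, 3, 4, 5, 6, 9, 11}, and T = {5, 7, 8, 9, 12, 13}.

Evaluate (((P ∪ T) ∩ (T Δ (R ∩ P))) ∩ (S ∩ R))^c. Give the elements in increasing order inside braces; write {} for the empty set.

{1, 2, 3, 4, 6, 7, 8, 10, 12, 13}

P ∪ T = {3, 5, 7, 8, 9, 10, 11, 12, 13}
R ∩ P = {8, 10, 11, 12}
T Δ (R ∩ P) = {5, 7, 9, 10, 11, 13}
(P ∪ T) ∩ (T Δ (R ∩ P)) = {5, 7, 9, 10, 11, 13}
S ∩ R = {2, 5, 6, 9, 11}
((P ∪ T) ∩ (T Δ (R ∩ P))) ∩ (S ∩ R) = {5, 9, 11}
(((P ∪ T) ∩ (T Δ (R ∩ P))) ∩ (S ∩ R))^c = {1, 2, 3, 4, 6, 7, 8, 10, 12, 13}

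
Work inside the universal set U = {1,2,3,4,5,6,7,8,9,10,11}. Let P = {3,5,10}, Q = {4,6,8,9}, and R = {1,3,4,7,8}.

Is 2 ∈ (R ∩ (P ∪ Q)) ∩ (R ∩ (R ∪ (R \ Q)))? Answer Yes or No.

No

2 ∉ P and 2 ∉ Q, so 2 ∉ P ∪ Q
2 ∉ R and 2 ∉ (P ∪ Q), so 2 ∉ R ∩ (P ∪ Q)
2 ∉ R and 2 ∉ Q, so 2 ∉ R \ Q
2 ∉ R and 2 ∉ (R \ Q), so 2 ∉ R ∪ (R \ Q)
2 ∉ R and 2 ∉ (R ∪ (R \ Q)), so 2 ∉ R ∩ (R ∪ (R \ Q))
2 ∉ (R ∩ (P ∪ Q)) and 2 ∉ (R ∩ (R ∪ (R \ Q))), so 2 ∉ (R ∩ (P ∪ Q)) ∩ (R ∩ (R ∪ (R \ Q)))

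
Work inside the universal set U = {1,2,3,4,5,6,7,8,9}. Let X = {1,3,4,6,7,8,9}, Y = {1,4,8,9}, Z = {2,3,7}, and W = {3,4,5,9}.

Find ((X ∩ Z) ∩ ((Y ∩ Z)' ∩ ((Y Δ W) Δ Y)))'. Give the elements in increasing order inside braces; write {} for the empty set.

X ∩ Z = {3,7}
Y ∩ Z = {}
(Y ∩ Z)' = {1,2,3,4,5,6,7,8,9}
Y Δ W = {1,3,5,8}
(Y Δ W) Δ Y = {3,4,5,9}
(Y ∩ Z)' ∩ ((Y Δ W) Δ Y) = {3,4,5,9}
(X ∩ Z) ∩ ((Y ∩ Z)' ∩ ((Y Δ W) Δ Y)) = {3}
((X ∩ Z) ∩ ((Y ∩ Z)' ∩ ((Y Δ W) Δ Y)))' = {1,2,4,5,6,7,8,9}

{1,2,4,5,6,7,8,9}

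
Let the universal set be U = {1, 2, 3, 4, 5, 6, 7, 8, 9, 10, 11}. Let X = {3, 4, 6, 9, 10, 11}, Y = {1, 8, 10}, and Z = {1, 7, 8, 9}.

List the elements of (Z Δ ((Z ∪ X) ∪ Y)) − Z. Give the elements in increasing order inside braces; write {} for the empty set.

Z ∪ X = {1, 3, 4, 6, 7, 8, 9, 10, 11}
(Z ∪ X) ∪ Y = {1, 3, 4, 6, 7, 8, 9, 10, 11}
Z Δ ((Z ∪ X) ∪ Y) = {3, 4, 6, 10, 11}
(Z Δ ((Z ∪ X) ∪ Y)) − Z = {3, 4, 6, 10, 11}

{3, 4, 6, 10, 11}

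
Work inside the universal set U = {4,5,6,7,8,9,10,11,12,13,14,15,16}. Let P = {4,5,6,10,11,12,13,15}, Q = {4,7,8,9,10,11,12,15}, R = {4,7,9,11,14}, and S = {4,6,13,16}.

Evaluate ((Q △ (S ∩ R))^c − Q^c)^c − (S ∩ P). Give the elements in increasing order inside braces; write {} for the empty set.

S ∩ R = {4}
Q △ (S ∩ R) = {7,8,9,10,11,12,15}
(Q △ (S ∩ R))^c = {4,5,6,13,14,16}
Q^c = {5,6,13,14,16}
(Q △ (S ∩ R))^c − Q^c = {4}
((Q △ (S ∩ R))^c − Q^c)^c = {5,6,7,8,9,10,11,12,13,14,15,16}
S ∩ P = {4,6,13}
((Q △ (S ∩ R))^c − Q^c)^c − (S ∩ P) = {5,7,8,9,10,11,12,14,15,16}

{5,7,8,9,10,11,12,14,15,16}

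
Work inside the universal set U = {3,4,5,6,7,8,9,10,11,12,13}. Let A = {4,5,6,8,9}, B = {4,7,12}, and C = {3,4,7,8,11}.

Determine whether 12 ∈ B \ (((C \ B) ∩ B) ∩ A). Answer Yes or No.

Yes

12 ∉ C and 12 ∈ B, so 12 ∉ C \ B
12 ∉ (C \ B) and 12 ∈ B, so 12 ∉ (C \ B) ∩ B
12 ∉ ((C \ B) ∩ B) and 12 ∉ A, so 12 ∉ ((C \ B) ∩ B) ∩ A
12 ∈ B and 12 ∉ (((C \ B) ∩ B) ∩ A), so 12 ∈ B \ (((C \ B) ∩ B) ∩ A)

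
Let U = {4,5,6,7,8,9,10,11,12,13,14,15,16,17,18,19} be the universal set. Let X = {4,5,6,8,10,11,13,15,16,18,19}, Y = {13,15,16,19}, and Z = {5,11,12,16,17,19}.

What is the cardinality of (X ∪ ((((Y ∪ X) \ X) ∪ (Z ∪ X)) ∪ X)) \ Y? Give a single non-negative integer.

Y ∪ X = {4,5,6,8,10,11,13,15,16,18,19}
(Y ∪ X) \ X = {}
Z ∪ X = {4,5,6,8,10,11,12,13,15,16,17,18,19}
((Y ∪ X) \ X) ∪ (Z ∪ X) = {4,5,6,8,10,11,12,13,15,16,17,18,19}
(((Y ∪ X) \ X) ∪ (Z ∪ X)) ∪ X = {4,5,6,8,10,11,12,13,15,16,17,18,19}
X ∪ ((((Y ∪ X) \ X) ∪ (Z ∪ X)) ∪ X) = {4,5,6,8,10,11,12,13,15,16,17,18,19}
(X ∪ ((((Y ∪ X) \ X) ∪ (Z ∪ X)) ∪ X)) \ Y = {4,5,6,8,10,11,12,17,18}
|(X ∪ ((((Y ∪ X) \ X) ∪ (Z ∪ X)) ∪ X)) \ Y| = 9

9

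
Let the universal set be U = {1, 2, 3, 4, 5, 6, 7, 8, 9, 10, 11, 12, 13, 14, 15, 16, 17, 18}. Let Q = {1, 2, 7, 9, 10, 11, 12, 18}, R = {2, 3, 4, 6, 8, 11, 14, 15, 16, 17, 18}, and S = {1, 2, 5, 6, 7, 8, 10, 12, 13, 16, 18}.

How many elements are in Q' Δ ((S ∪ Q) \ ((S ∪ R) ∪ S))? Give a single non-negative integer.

Q' = {3, 4, 5, 6, 8, 13, 14, 15, 16, 17}
S ∪ Q = {1, 2, 5, 6, 7, 8, 9, 10, 11, 12, 13, 16, 18}
S ∪ R = {1, 2, 3, 4, 5, 6, 7, 8, 10, 11, 12, 13, 14, 15, 16, 17, 18}
(S ∪ R) ∪ S = {1, 2, 3, 4, 5, 6, 7, 8, 10, 11, 12, 13, 14, 15, 16, 17, 18}
(S ∪ Q) \ ((S ∪ R) ∪ S) = {9}
Q' Δ ((S ∪ Q) \ ((S ∪ R) ∪ S)) = {3, 4, 5, 6, 8, 9, 13, 14, 15, 16, 17}
|Q' Δ ((S ∪ Q) \ ((S ∪ R) ∪ S))| = 11

11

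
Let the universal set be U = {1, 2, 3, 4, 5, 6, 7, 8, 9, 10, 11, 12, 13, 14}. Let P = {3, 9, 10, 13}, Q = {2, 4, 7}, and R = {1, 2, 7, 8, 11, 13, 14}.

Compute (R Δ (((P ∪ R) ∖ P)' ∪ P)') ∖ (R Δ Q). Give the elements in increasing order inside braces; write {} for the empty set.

{}

P ∪ R = {1, 2, 3, 7, 8, 9, 10, 11, 13, 14}
(P ∪ R) ∖ P = {1, 2, 7, 8, 11, 14}
((P ∪ R) ∖ P)' = {3, 4, 5, 6, 9, 10, 12, 13}
((P ∪ R) ∖ P)' ∪ P = {3, 4, 5, 6, 9, 10, 12, 13}
(((P ∪ R) ∖ P)' ∪ P)' = {1, 2, 7, 8, 11, 14}
R Δ (((P ∪ R) ∖ P)' ∪ P)' = {13}
R Δ Q = {1, 4, 8, 11, 13, 14}
(R Δ (((P ∪ R) ∖ P)' ∪ P)') ∖ (R Δ Q) = {}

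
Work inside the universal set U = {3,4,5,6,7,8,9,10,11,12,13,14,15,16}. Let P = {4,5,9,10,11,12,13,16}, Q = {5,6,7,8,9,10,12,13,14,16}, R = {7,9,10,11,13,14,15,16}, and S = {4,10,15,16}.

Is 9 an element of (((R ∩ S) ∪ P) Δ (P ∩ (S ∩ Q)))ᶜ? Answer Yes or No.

9 ∈ R and 9 ∉ S, so 9 ∉ R ∩ S
9 ∉ (R ∩ S) and 9 ∈ P, so 9 ∈ (R ∩ S) ∪ P
9 ∉ S and 9 ∈ Q, so 9 ∉ S ∩ Q
9 ∈ P and 9 ∉ (S ∩ Q), so 9 ∉ P ∩ (S ∩ Q)
9 ∈ ((R ∩ S) ∪ P) and 9 ∉ (P ∩ (S ∩ Q)), so 9 ∈ ((R ∩ S) ∪ P) Δ (P ∩ (S ∩ Q))
9 ∉ (((R ∩ S) ∪ P) Δ (P ∩ (S ∩ Q)))ᶜ since 9 ∈ (((R ∩ S) ∪ P) Δ (P ∩ (S ∩ Q)))

No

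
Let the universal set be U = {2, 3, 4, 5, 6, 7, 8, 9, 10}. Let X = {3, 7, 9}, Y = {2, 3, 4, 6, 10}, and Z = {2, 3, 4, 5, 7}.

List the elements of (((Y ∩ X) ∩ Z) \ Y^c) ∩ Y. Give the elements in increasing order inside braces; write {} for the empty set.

Y ∩ X = {3}
(Y ∩ X) ∩ Z = {3}
Y^c = {5, 7, 8, 9}
((Y ∩ X) ∩ Z) \ Y^c = {3}
(((Y ∩ X) ∩ Z) \ Y^c) ∩ Y = {3}

{3}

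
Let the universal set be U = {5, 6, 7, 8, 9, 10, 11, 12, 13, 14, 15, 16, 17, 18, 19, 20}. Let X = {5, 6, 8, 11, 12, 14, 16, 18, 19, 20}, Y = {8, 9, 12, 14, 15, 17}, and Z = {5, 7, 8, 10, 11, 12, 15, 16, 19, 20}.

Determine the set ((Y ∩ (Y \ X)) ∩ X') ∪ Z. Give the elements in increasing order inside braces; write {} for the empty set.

{5, 7, 8, 9, 10, 11, 12, 15, 16, 17, 19, 20}

Y \ X = {9, 15, 17}
Y ∩ (Y \ X) = {9, 15, 17}
X' = {7, 9, 10, 13, 15, 17}
(Y ∩ (Y \ X)) ∩ X' = {9, 15, 17}
((Y ∩ (Y \ X)) ∩ X') ∪ Z = {5, 7, 8, 9, 10, 11, 12, 15, 16, 17, 19, 20}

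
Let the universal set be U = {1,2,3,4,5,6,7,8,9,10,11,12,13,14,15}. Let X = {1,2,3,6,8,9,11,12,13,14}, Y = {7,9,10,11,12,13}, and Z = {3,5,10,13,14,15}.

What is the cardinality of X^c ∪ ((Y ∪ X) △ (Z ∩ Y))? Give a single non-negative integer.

X^c = {4,5,7,10,15}
Y ∪ X = {1,2,3,6,7,8,9,10,11,12,13,14}
Z ∩ Y = {10,13}
(Y ∪ X) △ (Z ∩ Y) = {1,2,3,6,7,8,9,11,12,14}
X^c ∪ ((Y ∪ X) △ (Z ∩ Y)) = {1,2,3,4,5,6,7,8,9,10,11,12,14,15}
|X^c ∪ ((Y ∪ X) △ (Z ∩ Y))| = 14

14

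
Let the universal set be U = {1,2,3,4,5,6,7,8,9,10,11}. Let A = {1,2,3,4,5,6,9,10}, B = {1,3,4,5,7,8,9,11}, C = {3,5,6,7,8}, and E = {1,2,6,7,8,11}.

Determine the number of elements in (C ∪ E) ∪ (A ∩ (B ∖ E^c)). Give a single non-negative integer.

C ∪ E = {1,2,3,5,6,7,8,11}
E^c = {3,4,5,9,10}
B ∖ E^c = {1,7,8,11}
A ∩ (B ∖ E^c) = {1}
(C ∪ E) ∪ (A ∩ (B ∖ E^c)) = {1,2,3,5,6,7,8,11}
|(C ∪ E) ∪ (A ∩ (B ∖ E^c))| = 8

8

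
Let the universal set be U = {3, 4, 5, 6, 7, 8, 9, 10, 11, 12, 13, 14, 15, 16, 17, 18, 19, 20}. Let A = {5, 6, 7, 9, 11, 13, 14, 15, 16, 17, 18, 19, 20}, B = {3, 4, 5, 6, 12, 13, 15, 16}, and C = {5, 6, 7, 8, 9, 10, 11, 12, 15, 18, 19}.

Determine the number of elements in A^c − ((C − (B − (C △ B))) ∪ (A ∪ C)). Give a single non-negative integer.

A^c = {3, 4, 8, 10, 12}
C △ B = {3, 4, 7, 8, 9, 10, 11, 13, 16, 18, 19}
B − (C △ B) = {5, 6, 12, 15}
C − (B − (C △ B)) = {7, 8, 9, 10, 11, 18, 19}
A ∪ C = {5, 6, 7, 8, 9, 10, 11, 12, 13, 14, 15, 16, 17, 18, 19, 20}
(C − (B − (C △ B))) ∪ (A ∪ C) = {5, 6, 7, 8, 9, 10, 11, 12, 13, 14, 15, 16, 17, 18, 19, 20}
A^c − ((C − (B − (C △ B))) ∪ (A ∪ C)) = {3, 4}
|A^c − ((C − (B − (C △ B))) ∪ (A ∪ C))| = 2

2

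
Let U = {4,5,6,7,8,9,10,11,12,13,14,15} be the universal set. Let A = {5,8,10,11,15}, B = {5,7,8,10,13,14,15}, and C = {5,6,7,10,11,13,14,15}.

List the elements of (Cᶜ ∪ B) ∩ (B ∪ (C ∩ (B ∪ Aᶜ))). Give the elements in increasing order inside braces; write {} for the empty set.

{5,7,8,10,13,14,15}

Cᶜ = {4,8,9,12}
Cᶜ ∪ B = {4,5,7,8,9,10,12,13,14,15}
Aᶜ = {4,6,7,9,12,13,14}
B ∪ Aᶜ = {4,5,6,7,8,9,10,12,13,14,15}
C ∩ (B ∪ Aᶜ) = {5,6,7,10,13,14,15}
B ∪ (C ∩ (B ∪ Aᶜ)) = {5,6,7,8,10,13,14,15}
(Cᶜ ∪ B) ∩ (B ∪ (C ∩ (B ∪ Aᶜ))) = {5,7,8,10,13,14,15}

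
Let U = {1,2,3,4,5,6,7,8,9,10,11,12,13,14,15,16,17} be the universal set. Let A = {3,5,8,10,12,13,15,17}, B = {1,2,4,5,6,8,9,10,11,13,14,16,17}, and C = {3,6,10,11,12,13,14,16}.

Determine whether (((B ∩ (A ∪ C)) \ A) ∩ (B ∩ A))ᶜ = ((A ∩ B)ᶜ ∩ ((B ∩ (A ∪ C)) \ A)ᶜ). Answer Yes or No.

No

A ∪ C = {3,5,6,8,10,11,12,13,14,15,16,17}
B ∩ (A ∪ C) = {5,6,8,10,11,13,14,16,17}
(B ∩ (A ∪ C)) \ A = {6,11,14,16}
B ∩ A = {5,8,10,13,17}
((B ∩ (A ∪ C)) \ A) ∩ (B ∩ A) = {}
(((B ∩ (A ∪ C)) \ A) ∩ (B ∩ A))ᶜ = {1,2,3,4,5,6,7,8,9,10,11,12,13,14,15,16,17}
A ∩ B = {5,8,10,13,17}
(A ∩ B)ᶜ = {1,2,3,4,6,7,9,11,12,14,15,16}
((B ∩ (A ∪ C)) \ A)ᶜ = {1,2,3,4,5,7,8,9,10,12,13,15,17}
(A ∩ B)ᶜ ∩ ((B ∩ (A ∪ C)) \ A)ᶜ = {1,2,3,4,7,9,12,15}
5 ∈ (((B ∩ (A ∪ C)) \ A) ∩ (B ∩ A))ᶜ but 5 ∉ (A ∩ B)ᶜ ∩ ((B ∩ (A ∪ C)) \ A)ᶜ, so they differ.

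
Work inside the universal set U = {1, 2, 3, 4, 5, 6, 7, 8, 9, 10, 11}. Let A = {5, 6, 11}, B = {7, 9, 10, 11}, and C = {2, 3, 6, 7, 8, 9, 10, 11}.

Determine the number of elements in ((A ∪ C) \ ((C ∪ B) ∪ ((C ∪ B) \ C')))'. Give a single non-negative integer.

10

A ∪ C = {2, 3, 5, 6, 7, 8, 9, 10, 11}
C ∪ B = {2, 3, 6, 7, 8, 9, 10, 11}
C' = {1, 4, 5}
(C ∪ B) \ C' = {2, 3, 6, 7, 8, 9, 10, 11}
(C ∪ B) ∪ ((C ∪ B) \ C') = {2, 3, 6, 7, 8, 9, 10, 11}
(A ∪ C) \ ((C ∪ B) ∪ ((C ∪ B) \ C')) = {5}
((A ∪ C) \ ((C ∪ B) ∪ ((C ∪ B) \ C')))' = {1, 2, 3, 4, 6, 7, 8, 9, 10, 11}
|((A ∪ C) \ ((C ∪ B) ∪ ((C ∪ B) \ C')))'| = 10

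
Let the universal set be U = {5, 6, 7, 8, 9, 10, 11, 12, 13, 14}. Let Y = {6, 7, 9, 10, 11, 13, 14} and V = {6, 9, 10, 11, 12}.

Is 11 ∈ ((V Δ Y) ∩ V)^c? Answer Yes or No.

11 ∈ V and 11 ∈ Y, so 11 ∉ V Δ Y
11 ∉ (V Δ Y) and 11 ∈ V, so 11 ∉ (V Δ Y) ∩ V
11 ∈ ((V Δ Y) ∩ V)^c since 11 ∉ ((V Δ Y) ∩ V)

Yes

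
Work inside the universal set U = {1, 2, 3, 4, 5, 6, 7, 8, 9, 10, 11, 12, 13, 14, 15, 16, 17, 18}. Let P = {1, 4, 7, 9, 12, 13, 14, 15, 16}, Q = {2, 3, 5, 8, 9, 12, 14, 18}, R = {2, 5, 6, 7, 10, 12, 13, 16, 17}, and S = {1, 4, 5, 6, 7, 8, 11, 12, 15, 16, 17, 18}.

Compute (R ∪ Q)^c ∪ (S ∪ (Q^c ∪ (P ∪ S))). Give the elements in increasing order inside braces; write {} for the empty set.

{1, 4, 5, 6, 7, 8, 9, 10, 11, 12, 13, 14, 15, 16, 17, 18}

R ∪ Q = {2, 3, 5, 6, 7, 8, 9, 10, 12, 13, 14, 16, 17, 18}
(R ∪ Q)^c = {1, 4, 11, 15}
Q^c = {1, 4, 6, 7, 10, 11, 13, 15, 16, 17}
P ∪ S = {1, 4, 5, 6, 7, 8, 9, 11, 12, 13, 14, 15, 16, 17, 18}
Q^c ∪ (P ∪ S) = {1, 4, 5, 6, 7, 8, 9, 10, 11, 12, 13, 14, 15, 16, 17, 18}
S ∪ (Q^c ∪ (P ∪ S)) = {1, 4, 5, 6, 7, 8, 9, 10, 11, 12, 13, 14, 15, 16, 17, 18}
(R ∪ Q)^c ∪ (S ∪ (Q^c ∪ (P ∪ S))) = {1, 4, 5, 6, 7, 8, 9, 10, 11, 12, 13, 14, 15, 16, 17, 18}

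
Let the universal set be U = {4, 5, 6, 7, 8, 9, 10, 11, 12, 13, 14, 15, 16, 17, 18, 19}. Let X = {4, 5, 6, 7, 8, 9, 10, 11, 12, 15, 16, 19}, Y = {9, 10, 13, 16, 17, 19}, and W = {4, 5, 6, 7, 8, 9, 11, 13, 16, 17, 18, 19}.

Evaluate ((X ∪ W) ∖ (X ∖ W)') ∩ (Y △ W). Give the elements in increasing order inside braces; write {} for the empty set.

X ∪ W = {4, 5, 6, 7, 8, 9, 10, 11, 12, 13, 15, 16, 17, 18, 19}
X ∖ W = {10, 12, 15}
(X ∖ W)' = {4, 5, 6, 7, 8, 9, 11, 13, 14, 16, 17, 18, 19}
(X ∪ W) ∖ (X ∖ W)' = {10, 12, 15}
Y △ W = {4, 5, 6, 7, 8, 10, 11, 18}
((X ∪ W) ∖ (X ∖ W)') ∩ (Y △ W) = {10}

{10}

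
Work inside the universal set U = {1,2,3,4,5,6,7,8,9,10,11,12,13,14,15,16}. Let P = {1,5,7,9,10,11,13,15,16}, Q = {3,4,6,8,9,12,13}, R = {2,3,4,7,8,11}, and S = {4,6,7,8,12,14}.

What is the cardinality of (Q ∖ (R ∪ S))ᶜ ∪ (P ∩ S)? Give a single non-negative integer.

R ∪ S = {2,3,4,6,7,8,11,12,14}
Q ∖ (R ∪ S) = {9,13}
(Q ∖ (R ∪ S))ᶜ = {1,2,3,4,5,6,7,8,10,11,12,14,15,16}
P ∩ S = {7}
(Q ∖ (R ∪ S))ᶜ ∪ (P ∩ S) = {1,2,3,4,5,6,7,8,10,11,12,14,15,16}
|(Q ∖ (R ∪ S))ᶜ ∪ (P ∩ S)| = 14

14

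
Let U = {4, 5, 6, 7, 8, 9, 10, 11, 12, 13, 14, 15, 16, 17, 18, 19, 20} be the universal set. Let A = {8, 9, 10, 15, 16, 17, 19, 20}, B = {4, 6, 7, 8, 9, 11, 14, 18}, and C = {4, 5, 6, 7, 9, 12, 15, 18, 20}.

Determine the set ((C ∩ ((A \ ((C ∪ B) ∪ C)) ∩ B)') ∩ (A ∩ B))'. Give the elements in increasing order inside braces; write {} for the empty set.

C ∪ B = {4, 5, 6, 7, 8, 9, 11, 12, 14, 15, 18, 20}
(C ∪ B) ∪ C = {4, 5, 6, 7, 8, 9, 11, 12, 14, 15, 18, 20}
A \ ((C ∪ B) ∪ C) = {10, 16, 17, 19}
(A \ ((C ∪ B) ∪ C)) ∩ B = {}
((A \ ((C ∪ B) ∪ C)) ∩ B)' = {4, 5, 6, 7, 8, 9, 10, 11, 12, 13, 14, 15, 16, 17, 18, 19, 20}
C ∩ ((A \ ((C ∪ B) ∪ C)) ∩ B)' = {4, 5, 6, 7, 9, 12, 15, 18, 20}
A ∩ B = {8, 9}
(C ∩ ((A \ ((C ∪ B) ∪ C)) ∩ B)') ∩ (A ∩ B) = {9}
((C ∩ ((A \ ((C ∪ B) ∪ C)) ∩ B)') ∩ (A ∩ B))' = {4, 5, 6, 7, 8, 10, 11, 12, 13, 14, 15, 16, 17, 18, 19, 20}

{4, 5, 6, 7, 8, 10, 11, 12, 13, 14, 15, 16, 17, 18, 19, 20}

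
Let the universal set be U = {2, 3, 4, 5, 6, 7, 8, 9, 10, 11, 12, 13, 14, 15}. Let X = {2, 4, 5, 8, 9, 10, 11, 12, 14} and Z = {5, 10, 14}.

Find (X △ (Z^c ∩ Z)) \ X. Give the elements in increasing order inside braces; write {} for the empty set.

{}

Z^c = {2, 3, 4, 6, 7, 8, 9, 11, 12, 13, 15}
Z^c ∩ Z = {}
X △ (Z^c ∩ Z) = {2, 4, 5, 8, 9, 10, 11, 12, 14}
(X △ (Z^c ∩ Z)) \ X = {}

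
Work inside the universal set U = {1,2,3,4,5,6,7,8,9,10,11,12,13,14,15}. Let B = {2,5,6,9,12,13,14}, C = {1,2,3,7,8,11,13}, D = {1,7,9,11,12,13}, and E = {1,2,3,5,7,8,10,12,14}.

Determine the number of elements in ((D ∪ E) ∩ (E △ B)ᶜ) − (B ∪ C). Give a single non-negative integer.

D ∪ E = {1,2,3,5,7,8,9,10,11,12,13,14}
E △ B = {1,3,6,7,8,9,10,13}
(E △ B)ᶜ = {2,4,5,11,12,14,15}
(D ∪ E) ∩ (E △ B)ᶜ = {2,5,11,12,14}
B ∪ C = {1,2,3,5,6,7,8,9,11,12,13,14}
((D ∪ E) ∩ (E △ B)ᶜ) − (B ∪ C) = {}
|((D ∪ E) ∩ (E △ B)ᶜ) − (B ∪ C)| = 0

0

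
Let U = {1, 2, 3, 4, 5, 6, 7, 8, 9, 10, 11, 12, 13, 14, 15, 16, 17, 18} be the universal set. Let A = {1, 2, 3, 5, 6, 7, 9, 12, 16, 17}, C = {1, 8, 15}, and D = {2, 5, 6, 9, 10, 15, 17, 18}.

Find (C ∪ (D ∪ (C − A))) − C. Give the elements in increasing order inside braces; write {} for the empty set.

{2, 5, 6, 9, 10, 17, 18}

C − A = {8, 15}
D ∪ (C − A) = {2, 5, 6, 8, 9, 10, 15, 17, 18}
C ∪ (D ∪ (C − A)) = {1, 2, 5, 6, 8, 9, 10, 15, 17, 18}
(C ∪ (D ∪ (C − A))) − C = {2, 5, 6, 9, 10, 17, 18}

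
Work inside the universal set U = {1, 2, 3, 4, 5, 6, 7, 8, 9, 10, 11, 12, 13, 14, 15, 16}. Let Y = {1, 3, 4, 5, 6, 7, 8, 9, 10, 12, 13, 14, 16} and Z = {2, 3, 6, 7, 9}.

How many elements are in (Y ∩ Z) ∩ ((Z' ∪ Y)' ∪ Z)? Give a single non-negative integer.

4

Y ∩ Z = {3, 6, 7, 9}
Z' = {1, 4, 5, 8, 10, 11, 12, 13, 14, 15, 16}
Z' ∪ Y = {1, 3, 4, 5, 6, 7, 8, 9, 10, 11, 12, 13, 14, 15, 16}
(Z' ∪ Y)' = {2}
(Z' ∪ Y)' ∪ Z = {2, 3, 6, 7, 9}
(Y ∩ Z) ∩ ((Z' ∪ Y)' ∪ Z) = {3, 6, 7, 9}
|(Y ∩ Z) ∩ ((Z' ∪ Y)' ∪ Z)| = 4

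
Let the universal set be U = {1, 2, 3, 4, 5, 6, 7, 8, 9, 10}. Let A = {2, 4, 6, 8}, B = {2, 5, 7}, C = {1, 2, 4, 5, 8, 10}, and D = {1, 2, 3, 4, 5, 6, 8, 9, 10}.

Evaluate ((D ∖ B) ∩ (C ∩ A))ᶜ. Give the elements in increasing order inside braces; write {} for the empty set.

D ∖ B = {1, 3, 4, 6, 8, 9, 10}
C ∩ A = {2, 4, 8}
(D ∖ B) ∩ (C ∩ A) = {4, 8}
((D ∖ B) ∩ (C ∩ A))ᶜ = {1, 2, 3, 5, 6, 7, 9, 10}

{1, 2, 3, 5, 6, 7, 9, 10}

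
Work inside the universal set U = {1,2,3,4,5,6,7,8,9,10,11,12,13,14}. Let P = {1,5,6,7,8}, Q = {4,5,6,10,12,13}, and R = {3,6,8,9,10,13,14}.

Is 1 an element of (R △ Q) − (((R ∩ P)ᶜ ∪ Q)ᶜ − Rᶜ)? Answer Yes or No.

1 ∉ R and 1 ∉ Q, so 1 ∉ R △ Q
1 ∉ R and 1 ∈ P, so 1 ∉ R ∩ P
1 ∈ (R ∩ P)ᶜ since 1 ∉ (R ∩ P)
1 ∈ (R ∩ P)ᶜ and 1 ∉ Q, so 1 ∈ (R ∩ P)ᶜ ∪ Q
1 ∉ ((R ∩ P)ᶜ ∪ Q)ᶜ since 1 ∈ ((R ∩ P)ᶜ ∪ Q)
1 ∉ R, so 1 ∈ Rᶜ
1 ∉ ((R ∩ P)ᶜ ∪ Q)ᶜ and 1 ∈ Rᶜ, so 1 ∉ ((R ∩ P)ᶜ ∪ Q)ᶜ − Rᶜ
1 ∉ (R △ Q) and 1 ∉ (((R ∩ P)ᶜ ∪ Q)ᶜ − Rᶜ), so 1 ∉ (R △ Q) − (((R ∩ P)ᶜ ∪ Q)ᶜ − Rᶜ)

No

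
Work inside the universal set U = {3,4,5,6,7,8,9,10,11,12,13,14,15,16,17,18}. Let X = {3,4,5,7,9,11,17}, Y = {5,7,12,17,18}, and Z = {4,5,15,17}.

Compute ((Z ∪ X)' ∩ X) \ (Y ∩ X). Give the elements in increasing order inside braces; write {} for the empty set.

{}

Z ∪ X = {3,4,5,7,9,11,15,17}
(Z ∪ X)' = {6,8,10,12,13,14,16,18}
(Z ∪ X)' ∩ X = {}
Y ∩ X = {5,7,17}
((Z ∪ X)' ∩ X) \ (Y ∩ X) = {}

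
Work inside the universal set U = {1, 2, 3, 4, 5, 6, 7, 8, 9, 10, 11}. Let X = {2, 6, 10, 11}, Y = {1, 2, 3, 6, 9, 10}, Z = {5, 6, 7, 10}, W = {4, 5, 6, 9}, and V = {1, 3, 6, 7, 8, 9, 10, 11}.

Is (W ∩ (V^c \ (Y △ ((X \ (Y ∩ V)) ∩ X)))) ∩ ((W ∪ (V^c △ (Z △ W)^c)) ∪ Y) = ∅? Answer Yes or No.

V^c = {2, 4, 5}
Y ∩ V = {1, 3, 6, 9, 10}
X \ (Y ∩ V) = {2, 11}
(X \ (Y ∩ V)) ∩ X = {2, 11}
Y △ ((X \ (Y ∩ V)) ∩ X) = {1, 3, 6, 9, 10, 11}
V^c \ (Y △ ((X \ (Y ∩ V)) ∩ X)) = {2, 4, 5}
W ∩ (V^c \ (Y △ ((X \ (Y ∩ V)) ∩ X))) = {4, 5}
Z △ W = {4, 7, 9, 10}
(Z △ W)^c = {1, 2, 3, 5, 6, 8, 11}
V^c △ (Z △ W)^c = {1, 3, 4, 6, 8, 11}
W ∪ (V^c △ (Z △ W)^c) = {1, 3, 4, 5, 6, 8, 9, 11}
(W ∪ (V^c △ (Z △ W)^c)) ∪ Y = {1, 2, 3, 4, 5, 6, 8, 9, 10, 11}
4 lies in both, so they are not disjoint.

No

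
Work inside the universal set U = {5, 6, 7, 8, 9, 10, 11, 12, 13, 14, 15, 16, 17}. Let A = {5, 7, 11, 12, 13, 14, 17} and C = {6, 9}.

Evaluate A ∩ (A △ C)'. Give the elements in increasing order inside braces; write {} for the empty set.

A △ C = {5, 6, 7, 9, 11, 12, 13, 14, 17}
(A △ C)' = {8, 10, 15, 16}
A ∩ (A △ C)' = {}

{}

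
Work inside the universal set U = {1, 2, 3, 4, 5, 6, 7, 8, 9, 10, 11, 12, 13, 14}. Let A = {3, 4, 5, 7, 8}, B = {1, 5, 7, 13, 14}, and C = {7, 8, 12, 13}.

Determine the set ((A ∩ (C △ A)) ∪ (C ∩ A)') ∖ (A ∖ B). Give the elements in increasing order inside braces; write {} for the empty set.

C △ A = {3, 4, 5, 12, 13}
A ∩ (C △ A) = {3, 4, 5}
C ∩ A = {7, 8}
(C ∩ A)' = {1, 2, 3, 4, 5, 6, 9, 10, 11, 12, 13, 14}
(A ∩ (C △ A)) ∪ (C ∩ A)' = {1, 2, 3, 4, 5, 6, 9, 10, 11, 12, 13, 14}
A ∖ B = {3, 4, 8}
((A ∩ (C △ A)) ∪ (C ∩ A)') ∖ (A ∖ B) = {1, 2, 5, 6, 9, 10, 11, 12, 13, 14}

{1, 2, 5, 6, 9, 10, 11, 12, 13, 14}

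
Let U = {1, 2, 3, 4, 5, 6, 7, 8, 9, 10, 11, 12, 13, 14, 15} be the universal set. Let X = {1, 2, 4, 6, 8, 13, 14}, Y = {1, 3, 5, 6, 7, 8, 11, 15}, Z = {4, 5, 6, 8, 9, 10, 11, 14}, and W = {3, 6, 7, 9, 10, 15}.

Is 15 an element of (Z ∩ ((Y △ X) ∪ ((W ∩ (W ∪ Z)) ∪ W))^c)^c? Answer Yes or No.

Yes

15 ∈ Y and 15 ∉ X, so 15 ∈ Y △ X
15 ∈ W and 15 ∉ Z, so 15 ∈ W ∪ Z
15 ∈ W and 15 ∈ (W ∪ Z), so 15 ∈ W ∩ (W ∪ Z)
15 ∈ (W ∩ (W ∪ Z)) and 15 ∈ W, so 15 ∈ (W ∩ (W ∪ Z)) ∪ W
15 ∈ (Y △ X) and 15 ∈ ((W ∩ (W ∪ Z)) ∪ W), so 15 ∈ (Y △ X) ∪ ((W ∩ (W ∪ Z)) ∪ W)
15 ∉ ((Y △ X) ∪ ((W ∩ (W ∪ Z)) ∪ W))^c since 15 ∈ ((Y △ X) ∪ ((W ∩ (W ∪ Z)) ∪ W))
15 ∉ Z and 15 ∉ ((Y △ X) ∪ ((W ∩ (W ∪ Z)) ∪ W))^c, so 15 ∉ Z ∩ ((Y △ X) ∪ ((W ∩ (W ∪ Z)) ∪ W))^c
15 ∈ (Z ∩ ((Y △ X) ∪ ((W ∩ (W ∪ Z)) ∪ W))^c)^c since 15 ∉ (Z ∩ ((Y △ X) ∪ ((W ∩ (W ∪ Z)) ∪ W))^c)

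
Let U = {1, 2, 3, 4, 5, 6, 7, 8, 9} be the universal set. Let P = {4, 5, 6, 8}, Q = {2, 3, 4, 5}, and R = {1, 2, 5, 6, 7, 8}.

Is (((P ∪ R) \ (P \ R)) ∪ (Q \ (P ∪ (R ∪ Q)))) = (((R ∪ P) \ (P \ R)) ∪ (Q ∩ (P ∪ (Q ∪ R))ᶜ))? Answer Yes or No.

Yes

P ∪ R = {1, 2, 4, 5, 6, 7, 8}
P \ R = {4}
(P ∪ R) \ (P \ R) = {1, 2, 5, 6, 7, 8}
R ∪ Q = {1, 2, 3, 4, 5, 6, 7, 8}
P ∪ (R ∪ Q) = {1, 2, 3, 4, 5, 6, 7, 8}
Q \ (P ∪ (R ∪ Q)) = {}
((P ∪ R) \ (P \ R)) ∪ (Q \ (P ∪ (R ∪ Q))) = {1, 2, 5, 6, 7, 8}
R ∪ P = {1, 2, 4, 5, 6, 7, 8}
(R ∪ P) \ (P \ R) = {1, 2, 5, 6, 7, 8}
Q ∪ R = {1, 2, 3, 4, 5, 6, 7, 8}
P ∪ (Q ∪ R) = {1, 2, 3, 4, 5, 6, 7, 8}
(P ∪ (Q ∪ R))ᶜ = {9}
Q ∩ (P ∪ (Q ∪ R))ᶜ = {}
((R ∪ P) \ (P \ R)) ∪ (Q ∩ (P ∪ (Q ∪ R))ᶜ) = {1, 2, 5, 6, 7, 8}
Both equal {1, 2, 5, 6, 7, 8}, so ((P ∪ R) \ (P \ R)) ∪ (Q \ (P ∪ (R ∪ Q))) = ((R ∪ P) \ (P \ R)) ∪ (Q ∩ (P ∪ (Q ∪ R))ᶜ).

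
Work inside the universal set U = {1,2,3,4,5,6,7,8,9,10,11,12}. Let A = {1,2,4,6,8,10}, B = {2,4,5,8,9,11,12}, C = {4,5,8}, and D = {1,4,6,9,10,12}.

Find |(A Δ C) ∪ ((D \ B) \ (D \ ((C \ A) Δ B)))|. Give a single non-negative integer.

5

A Δ C = {1,2,5,6,10}
D \ B = {1,6,10}
C \ A = {5}
(C \ A) Δ B = {2,4,8,9,11,12}
D \ ((C \ A) Δ B) = {1,6,10}
(D \ B) \ (D \ ((C \ A) Δ B)) = {}
(A Δ C) ∪ ((D \ B) \ (D \ ((C \ A) Δ B))) = {1,2,5,6,10}
|(A Δ C) ∪ ((D \ B) \ (D \ ((C \ A) Δ B)))| = 5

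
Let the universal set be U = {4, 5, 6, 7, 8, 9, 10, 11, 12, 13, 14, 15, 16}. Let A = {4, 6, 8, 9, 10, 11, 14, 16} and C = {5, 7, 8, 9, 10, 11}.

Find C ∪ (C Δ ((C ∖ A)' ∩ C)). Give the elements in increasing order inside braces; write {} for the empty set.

{5, 7, 8, 9, 10, 11}

C ∖ A = {5, 7}
(C ∖ A)' = {4, 6, 8, 9, 10, 11, 12, 13, 14, 15, 16}
(C ∖ A)' ∩ C = {8, 9, 10, 11}
C Δ ((C ∖ A)' ∩ C) = {5, 7}
C ∪ (C Δ ((C ∖ A)' ∩ C)) = {5, 7, 8, 9, 10, 11}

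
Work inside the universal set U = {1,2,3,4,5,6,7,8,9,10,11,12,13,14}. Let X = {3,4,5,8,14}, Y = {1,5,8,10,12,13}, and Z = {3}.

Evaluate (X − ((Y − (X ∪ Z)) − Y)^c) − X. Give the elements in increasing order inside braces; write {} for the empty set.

X ∪ Z = {3,4,5,8,14}
Y − (X ∪ Z) = {1,10,12,13}
(Y − (X ∪ Z)) − Y = {}
((Y − (X ∪ Z)) − Y)^c = {1,2,3,4,5,6,7,8,9,10,11,12,13,14}
X − ((Y − (X ∪ Z)) − Y)^c = {}
(X − ((Y − (X ∪ Z)) − Y)^c) − X = {}

{}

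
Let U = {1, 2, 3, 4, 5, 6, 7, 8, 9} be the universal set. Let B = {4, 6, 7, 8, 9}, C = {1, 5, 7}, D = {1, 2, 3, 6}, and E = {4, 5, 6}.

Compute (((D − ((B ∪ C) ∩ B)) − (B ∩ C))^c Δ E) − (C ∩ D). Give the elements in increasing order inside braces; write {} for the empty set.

{7, 8, 9}

B ∪ C = {1, 4, 5, 6, 7, 8, 9}
(B ∪ C) ∩ B = {4, 6, 7, 8, 9}
D − ((B ∪ C) ∩ B) = {1, 2, 3}
B ∩ C = {7}
(D − ((B ∪ C) ∩ B)) − (B ∩ C) = {1, 2, 3}
((D − ((B ∪ C) ∩ B)) − (B ∩ C))^c = {4, 5, 6, 7, 8, 9}
((D − ((B ∪ C) ∩ B)) − (B ∩ C))^c Δ E = {7, 8, 9}
C ∩ D = {1}
(((D − ((B ∪ C) ∩ B)) − (B ∩ C))^c Δ E) − (C ∩ D) = {7, 8, 9}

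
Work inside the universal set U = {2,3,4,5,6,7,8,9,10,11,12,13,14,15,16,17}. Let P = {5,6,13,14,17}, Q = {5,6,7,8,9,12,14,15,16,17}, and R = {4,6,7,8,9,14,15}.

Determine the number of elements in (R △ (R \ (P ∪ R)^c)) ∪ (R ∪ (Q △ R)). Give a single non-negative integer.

11

P ∪ R = {4,5,6,7,8,9,13,14,15,17}
(P ∪ R)^c = {2,3,10,11,12,16}
R \ (P ∪ R)^c = {4,6,7,8,9,14,15}
R △ (R \ (P ∪ R)^c) = {}
Q △ R = {4,5,12,16,17}
R ∪ (Q △ R) = {4,5,6,7,8,9,12,14,15,16,17}
(R △ (R \ (P ∪ R)^c)) ∪ (R ∪ (Q △ R)) = {4,5,6,7,8,9,12,14,15,16,17}
|(R △ (R \ (P ∪ R)^c)) ∪ (R ∪ (Q △ R))| = 11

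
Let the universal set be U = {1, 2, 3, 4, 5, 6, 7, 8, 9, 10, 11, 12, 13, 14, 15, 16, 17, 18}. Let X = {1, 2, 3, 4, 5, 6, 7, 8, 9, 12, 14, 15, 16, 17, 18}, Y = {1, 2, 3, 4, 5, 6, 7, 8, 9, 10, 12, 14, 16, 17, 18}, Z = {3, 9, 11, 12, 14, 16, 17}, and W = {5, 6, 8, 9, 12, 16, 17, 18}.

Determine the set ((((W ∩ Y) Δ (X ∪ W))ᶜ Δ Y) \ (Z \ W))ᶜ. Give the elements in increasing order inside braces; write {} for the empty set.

{3, 5, 6, 8, 9, 10, 11, 12, 14, 15, 16, 17, 18}

W ∩ Y = {5, 6, 8, 9, 12, 16, 17, 18}
X ∪ W = {1, 2, 3, 4, 5, 6, 7, 8, 9, 12, 14, 15, 16, 17, 18}
(W ∩ Y) Δ (X ∪ W) = {1, 2, 3, 4, 7, 14, 15}
((W ∩ Y) Δ (X ∪ W))ᶜ = {5, 6, 8, 9, 10, 11, 12, 13, 16, 17, 18}
((W ∩ Y) Δ (X ∪ W))ᶜ Δ Y = {1, 2, 3, 4, 7, 11, 13, 14}
Z \ W = {3, 11, 14}
(((W ∩ Y) Δ (X ∪ W))ᶜ Δ Y) \ (Z \ W) = {1, 2, 4, 7, 13}
((((W ∩ Y) Δ (X ∪ W))ᶜ Δ Y) \ (Z \ W))ᶜ = {3, 5, 6, 8, 9, 10, 11, 12, 14, 15, 16, 17, 18}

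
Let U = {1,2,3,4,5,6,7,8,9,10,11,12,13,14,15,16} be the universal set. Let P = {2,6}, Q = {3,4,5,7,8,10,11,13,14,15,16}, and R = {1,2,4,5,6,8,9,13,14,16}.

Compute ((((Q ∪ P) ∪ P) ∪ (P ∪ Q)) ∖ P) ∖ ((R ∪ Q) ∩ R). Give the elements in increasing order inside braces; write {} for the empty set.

{3,7,10,11,15}

Q ∪ P = {2,3,4,5,6,7,8,10,11,13,14,15,16}
(Q ∪ P) ∪ P = {2,3,4,5,6,7,8,10,11,13,14,15,16}
P ∪ Q = {2,3,4,5,6,7,8,10,11,13,14,15,16}
((Q ∪ P) ∪ P) ∪ (P ∪ Q) = {2,3,4,5,6,7,8,10,11,13,14,15,16}
(((Q ∪ P) ∪ P) ∪ (P ∪ Q)) ∖ P = {3,4,5,7,8,10,11,13,14,15,16}
R ∪ Q = {1,2,3,4,5,6,7,8,9,10,11,13,14,15,16}
(R ∪ Q) ∩ R = {1,2,4,5,6,8,9,13,14,16}
((((Q ∪ P) ∪ P) ∪ (P ∪ Q)) ∖ P) ∖ ((R ∪ Q) ∩ R) = {3,7,10,11,15}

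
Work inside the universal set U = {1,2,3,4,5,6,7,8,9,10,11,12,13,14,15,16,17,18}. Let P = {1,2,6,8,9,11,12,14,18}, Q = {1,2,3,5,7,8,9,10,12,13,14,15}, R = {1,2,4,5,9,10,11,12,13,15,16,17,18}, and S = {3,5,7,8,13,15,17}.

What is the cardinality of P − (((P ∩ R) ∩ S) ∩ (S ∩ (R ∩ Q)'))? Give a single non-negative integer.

P ∩ R = {1,2,9,11,12,18}
(P ∩ R) ∩ S = {}
R ∩ Q = {1,2,5,9,10,12,13,15}
(R ∩ Q)' = {3,4,6,7,8,11,14,16,17,18}
S ∩ (R ∩ Q)' = {3,7,8,17}
((P ∩ R) ∩ S) ∩ (S ∩ (R ∩ Q)') = {}
P − (((P ∩ R) ∩ S) ∩ (S ∩ (R ∩ Q)')) = {1,2,6,8,9,11,12,14,18}
|P − (((P ∩ R) ∩ S) ∩ (S ∩ (R ∩ Q)'))| = 9

9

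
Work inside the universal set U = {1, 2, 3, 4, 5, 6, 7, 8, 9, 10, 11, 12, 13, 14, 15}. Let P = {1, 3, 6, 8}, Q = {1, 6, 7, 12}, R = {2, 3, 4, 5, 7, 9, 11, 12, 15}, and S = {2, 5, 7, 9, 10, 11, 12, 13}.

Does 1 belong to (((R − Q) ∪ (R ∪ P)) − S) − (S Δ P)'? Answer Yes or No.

Yes

1 ∉ R and 1 ∈ Q, so 1 ∉ R − Q
1 ∉ R and 1 ∈ P, so 1 ∈ R ∪ P
1 ∉ (R − Q) and 1 ∈ (R ∪ P), so 1 ∈ (R − Q) ∪ (R ∪ P)
1 ∈ ((R − Q) ∪ (R ∪ P)) and 1 ∉ S, so 1 ∈ ((R − Q) ∪ (R ∪ P)) − S
1 ∉ S and 1 ∈ P, so 1 ∈ S Δ P
1 ∉ (S Δ P)' since 1 ∈ (S Δ P)
1 ∈ (((R − Q) ∪ (R ∪ P)) − S) and 1 ∉ (S Δ P)', so 1 ∈ (((R − Q) ∪ (R ∪ P)) − S) − (S Δ P)'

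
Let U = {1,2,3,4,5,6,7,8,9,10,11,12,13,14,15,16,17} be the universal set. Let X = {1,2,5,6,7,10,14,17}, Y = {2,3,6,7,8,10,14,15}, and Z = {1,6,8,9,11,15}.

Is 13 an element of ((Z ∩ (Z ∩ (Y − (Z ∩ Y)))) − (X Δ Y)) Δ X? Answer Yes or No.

13 ∉ Z and 13 ∉ Y, so 13 ∉ Z ∩ Y
13 ∉ Y and 13 ∉ (Z ∩ Y), so 13 ∉ Y − (Z ∩ Y)
13 ∉ Z and 13 ∉ (Y − (Z ∩ Y)), so 13 ∉ Z ∩ (Y − (Z ∩ Y))
13 ∉ Z and 13 ∉ (Z ∩ (Y − (Z ∩ Y))), so 13 ∉ Z ∩ (Z ∩ (Y − (Z ∩ Y)))
13 ∉ X and 13 ∉ Y, so 13 ∉ X Δ Y
13 ∉ (Z ∩ (Z ∩ (Y − (Z ∩ Y)))) and 13 ∉ (X Δ Y), so 13 ∉ (Z ∩ (Z ∩ (Y − (Z ∩ Y)))) − (X Δ Y)
13 ∉ ((Z ∩ (Z ∩ (Y − (Z ∩ Y)))) − (X Δ Y)) and 13 ∉ X, so 13 ∉ ((Z ∩ (Z ∩ (Y − (Z ∩ Y)))) − (X Δ Y)) Δ X

No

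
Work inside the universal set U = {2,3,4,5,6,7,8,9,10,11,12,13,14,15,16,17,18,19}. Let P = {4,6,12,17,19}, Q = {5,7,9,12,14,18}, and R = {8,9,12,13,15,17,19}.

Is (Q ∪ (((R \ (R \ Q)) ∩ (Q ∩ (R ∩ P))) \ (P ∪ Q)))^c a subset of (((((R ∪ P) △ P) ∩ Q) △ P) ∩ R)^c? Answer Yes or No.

No

R \ Q = {8,13,15,17,19}
R \ (R \ Q) = {9,12}
R ∩ P = {12,17,19}
Q ∩ (R ∩ P) = {12}
(R \ (R \ Q)) ∩ (Q ∩ (R ∩ P)) = {12}
P ∪ Q = {4,5,6,7,9,12,14,17,18,19}
((R \ (R \ Q)) ∩ (Q ∩ (R ∩ P))) \ (P ∪ Q) = {}
Q ∪ (((R \ (R \ Q)) ∩ (Q ∩ (R ∩ P))) \ (P ∪ Q)) = {5,7,9,12,14,18}
(Q ∪ (((R \ (R \ Q)) ∩ (Q ∩ (R ∩ P))) \ (P ∪ Q)))^c = {2,3,4,6,8,10,11,13,15,16,17,19}
R ∪ P = {4,6,8,9,12,13,15,17,19}
(R ∪ P) △ P = {8,9,13,15}
((R ∪ P) △ P) ∩ Q = {9}
(((R ∪ P) △ P) ∩ Q) △ P = {4,6,9,12,17,19}
((((R ∪ P) △ P) ∩ Q) △ P) ∩ R = {9,12,17,19}
(((((R ∪ P) △ P) ∩ Q) △ P) ∩ R)^c = {2,3,4,5,6,7,8,10,11,13,14,15,16,18}
17 ∈ (Q ∪ (((R \ (R \ Q)) ∩ (Q ∩ (R ∩ P))) \ (P ∪ Q)))^c but 17 ∉ (((((R ∪ P) △ P) ∩ Q) △ P) ∩ R)^c, so the inclusion fails.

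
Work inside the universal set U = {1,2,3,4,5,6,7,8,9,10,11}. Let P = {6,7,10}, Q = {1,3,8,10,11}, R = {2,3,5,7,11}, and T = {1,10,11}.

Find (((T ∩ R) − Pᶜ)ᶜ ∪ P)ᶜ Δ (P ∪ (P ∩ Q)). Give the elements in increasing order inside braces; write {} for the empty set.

{6,7,10}

T ∩ R = {11}
Pᶜ = {1,2,3,4,5,8,9,11}
(T ∩ R) − Pᶜ = {}
((T ∩ R) − Pᶜ)ᶜ = {1,2,3,4,5,6,7,8,9,10,11}
((T ∩ R) − Pᶜ)ᶜ ∪ P = {1,2,3,4,5,6,7,8,9,10,11}
(((T ∩ R) − Pᶜ)ᶜ ∪ P)ᶜ = {}
P ∩ Q = {10}
P ∪ (P ∩ Q) = {6,7,10}
(((T ∩ R) − Pᶜ)ᶜ ∪ P)ᶜ Δ (P ∪ (P ∩ Q)) = {6,7,10}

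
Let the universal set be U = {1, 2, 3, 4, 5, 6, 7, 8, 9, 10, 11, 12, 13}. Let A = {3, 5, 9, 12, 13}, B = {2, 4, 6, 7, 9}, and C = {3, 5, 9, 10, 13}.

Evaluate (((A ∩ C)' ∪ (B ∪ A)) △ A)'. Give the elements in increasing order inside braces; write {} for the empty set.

A ∩ C = {3, 5, 9, 13}
(A ∩ C)' = {1, 2, 4, 6, 7, 8, 10, 11, 12}
B ∪ A = {2, 3, 4, 5, 6, 7, 9, 12, 13}
(A ∩ C)' ∪ (B ∪ A) = {1, 2, 3, 4, 5, 6, 7, 8, 9, 10, 11, 12, 13}
((A ∩ C)' ∪ (B ∪ A)) △ A = {1, 2, 4, 6, 7, 8, 10, 11}
(((A ∩ C)' ∪ (B ∪ A)) △ A)' = {3, 5, 9, 12, 13}

{3, 5, 9, 12, 13}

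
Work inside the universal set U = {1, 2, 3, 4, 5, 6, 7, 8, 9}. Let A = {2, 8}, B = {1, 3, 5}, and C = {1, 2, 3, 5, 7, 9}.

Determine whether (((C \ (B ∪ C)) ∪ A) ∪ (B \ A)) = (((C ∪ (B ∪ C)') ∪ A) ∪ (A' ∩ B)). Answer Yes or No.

B ∪ C = {1, 2, 3, 5, 7, 9}
C \ (B ∪ C) = {}
(C \ (B ∪ C)) ∪ A = {2, 8}
B \ A = {1, 3, 5}
((C \ (B ∪ C)) ∪ A) ∪ (B \ A) = {1, 2, 3, 5, 8}
(B ∪ C)' = {4, 6, 8}
C ∪ (B ∪ C)' = {1, 2, 3, 4, 5, 6, 7, 8, 9}
(C ∪ (B ∪ C)') ∪ A = {1, 2, 3, 4, 5, 6, 7, 8, 9}
A' = {1, 3, 4, 5, 6, 7, 9}
A' ∩ B = {1, 3, 5}
((C ∪ (B ∪ C)') ∪ A) ∪ (A' ∩ B) = {1, 2, 3, 4, 5, 6, 7, 8, 9}
4 ∈ ((C ∪ (B ∪ C)') ∪ A) ∪ (A' ∩ B) but 4 ∉ ((C \ (B ∪ C)) ∪ A) ∪ (B \ A), so they differ.

No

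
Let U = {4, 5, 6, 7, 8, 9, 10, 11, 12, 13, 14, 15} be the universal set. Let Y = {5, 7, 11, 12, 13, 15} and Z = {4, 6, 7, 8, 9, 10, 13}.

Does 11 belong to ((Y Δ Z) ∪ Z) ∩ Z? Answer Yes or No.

No

11 ∈ Y and 11 ∉ Z, so 11 ∈ Y Δ Z
11 ∈ (Y Δ Z) and 11 ∉ Z, so 11 ∈ (Y Δ Z) ∪ Z
11 ∈ ((Y Δ Z) ∪ Z) and 11 ∉ Z, so 11 ∉ ((Y Δ Z) ∪ Z) ∩ Z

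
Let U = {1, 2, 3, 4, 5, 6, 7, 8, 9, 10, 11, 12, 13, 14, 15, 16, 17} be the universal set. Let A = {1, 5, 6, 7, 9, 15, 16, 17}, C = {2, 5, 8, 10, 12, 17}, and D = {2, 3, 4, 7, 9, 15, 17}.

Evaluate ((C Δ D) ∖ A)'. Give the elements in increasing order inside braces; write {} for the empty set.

C Δ D = {3, 4, 5, 7, 8, 9, 10, 12, 15}
(C Δ D) ∖ A = {3, 4, 8, 10, 12}
((C Δ D) ∖ A)' = {1, 2, 5, 6, 7, 9, 11, 13, 14, 15, 16, 17}

{1, 2, 5, 6, 7, 9, 11, 13, 14, 15, 16, 17}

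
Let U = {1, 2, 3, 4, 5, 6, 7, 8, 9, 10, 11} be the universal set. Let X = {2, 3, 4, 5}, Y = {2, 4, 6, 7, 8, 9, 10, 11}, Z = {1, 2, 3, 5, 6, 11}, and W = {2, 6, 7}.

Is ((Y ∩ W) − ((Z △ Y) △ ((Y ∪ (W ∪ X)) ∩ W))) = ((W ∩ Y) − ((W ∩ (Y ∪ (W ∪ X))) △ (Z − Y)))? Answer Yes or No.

Y ∩ W = {2, 6, 7}
Z △ Y = {1, 3, 4, 5, 7, 8, 9, 10}
W ∪ X = {2, 3, 4, 5, 6, 7}
Y ∪ (W ∪ X) = {2, 3, 4, 5, 6, 7, 8, 9, 10, 11}
(Y ∪ (W ∪ X)) ∩ W = {2, 6, 7}
(Z △ Y) △ ((Y ∪ (W ∪ X)) ∩ W) = {1, 2, 3, 4, 5, 6, 8, 9, 10}
(Y ∩ W) − ((Z △ Y) △ ((Y ∪ (W ∪ X)) ∩ W)) = {7}
W ∩ Y = {2, 6, 7}
W ∩ (Y ∪ (W ∪ X)) = {2, 6, 7}
Z − Y = {1, 3, 5}
(W ∩ (Y ∪ (W ∪ X))) △ (Z − Y) = {1, 2, 3, 5, 6, 7}
(W ∩ Y) − ((W ∩ (Y ∪ (W ∪ X))) △ (Z − Y)) = {}
7 ∈ (Y ∩ W) − ((Z △ Y) △ ((Y ∪ (W ∪ X)) ∩ W)) but 7 ∉ (W ∩ Y) − ((W ∩ (Y ∪ (W ∪ X))) △ (Z − Y)), so they differ.

No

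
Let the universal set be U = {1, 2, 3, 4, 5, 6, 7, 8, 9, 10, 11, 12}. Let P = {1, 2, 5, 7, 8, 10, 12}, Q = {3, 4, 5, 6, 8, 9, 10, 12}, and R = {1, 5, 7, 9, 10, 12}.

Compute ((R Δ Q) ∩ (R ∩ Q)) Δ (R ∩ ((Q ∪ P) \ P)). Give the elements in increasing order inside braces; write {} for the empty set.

R Δ Q = {1, 3, 4, 6, 7, 8}
R ∩ Q = {5, 9, 10, 12}
(R Δ Q) ∩ (R ∩ Q) = {}
Q ∪ P = {1, 2, 3, 4, 5, 6, 7, 8, 9, 10, 12}
(Q ∪ P) \ P = {3, 4, 6, 9}
R ∩ ((Q ∪ P) \ P) = {9}
((R Δ Q) ∩ (R ∩ Q)) Δ (R ∩ ((Q ∪ P) \ P)) = {9}

{9}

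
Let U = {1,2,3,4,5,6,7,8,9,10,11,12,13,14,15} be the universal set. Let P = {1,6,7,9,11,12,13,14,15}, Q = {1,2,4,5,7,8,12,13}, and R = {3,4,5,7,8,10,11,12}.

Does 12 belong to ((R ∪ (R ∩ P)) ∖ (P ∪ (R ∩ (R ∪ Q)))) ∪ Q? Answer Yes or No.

12 ∈ R and 12 ∈ P, so 12 ∈ R ∩ P
12 ∈ R and 12 ∈ (R ∩ P), so 12 ∈ R ∪ (R ∩ P)
12 ∈ R and 12 ∈ Q, so 12 ∈ R ∪ Q
12 ∈ R and 12 ∈ (R ∪ Q), so 12 ∈ R ∩ (R ∪ Q)
12 ∈ P and 12 ∈ (R ∩ (R ∪ Q)), so 12 ∈ P ∪ (R ∩ (R ∪ Q))
12 ∈ (R ∪ (R ∩ P)) and 12 ∈ (P ∪ (R ∩ (R ∪ Q))), so 12 ∉ (R ∪ (R ∩ P)) ∖ (P ∪ (R ∩ (R ∪ Q)))
12 ∉ ((R ∪ (R ∩ P)) ∖ (P ∪ (R ∩ (R ∪ Q)))) and 12 ∈ Q, so 12 ∈ ((R ∪ (R ∩ P)) ∖ (P ∪ (R ∩ (R ∪ Q)))) ∪ Q

Yes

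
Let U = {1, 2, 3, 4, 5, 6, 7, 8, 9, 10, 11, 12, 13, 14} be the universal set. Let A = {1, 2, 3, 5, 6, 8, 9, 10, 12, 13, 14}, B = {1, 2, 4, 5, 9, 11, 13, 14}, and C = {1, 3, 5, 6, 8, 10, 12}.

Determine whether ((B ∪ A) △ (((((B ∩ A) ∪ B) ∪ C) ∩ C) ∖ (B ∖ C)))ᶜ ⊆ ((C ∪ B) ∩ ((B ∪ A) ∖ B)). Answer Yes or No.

B ∪ A = {1, 2, 3, 4, 5, 6, 8, 9, 10, 11, 12, 13, 14}
B ∩ A = {1, 2, 5, 9, 13, 14}
(B ∩ A) ∪ B = {1, 2, 4, 5, 9, 11, 13, 14}
((B ∩ A) ∪ B) ∪ C = {1, 2, 3, 4, 5, 6, 8, 9, 10, 11, 12, 13, 14}
(((B ∩ A) ∪ B) ∪ C) ∩ C = {1, 3, 5, 6, 8, 10, 12}
B ∖ C = {2, 4, 9, 11, 13, 14}
((((B ∩ A) ∪ B) ∪ C) ∩ C) ∖ (B ∖ C) = {1, 3, 5, 6, 8, 10, 12}
(B ∪ A) △ (((((B ∩ A) ∪ B) ∪ C) ∩ C) ∖ (B ∖ C)) = {2, 4, 9, 11, 13, 14}
((B ∪ A) △ (((((B ∩ A) ∪ B) ∪ C) ∩ C) ∖ (B ∖ C)))ᶜ = {1, 3, 5, 6, 7, 8, 10, 12}
C ∪ B = {1, 2, 3, 4, 5, 6, 8, 9, 10, 11, 12, 13, 14}
(B ∪ A) ∖ B = {3, 6, 8, 10, 12}
(C ∪ B) ∩ ((B ∪ A) ∖ B) = {3, 6, 8, 10, 12}
1 ∈ ((B ∪ A) △ (((((B ∩ A) ∪ B) ∪ C) ∩ C) ∖ (B ∖ C)))ᶜ but 1 ∉ (C ∪ B) ∩ ((B ∪ A) ∖ B), so the inclusion fails.

No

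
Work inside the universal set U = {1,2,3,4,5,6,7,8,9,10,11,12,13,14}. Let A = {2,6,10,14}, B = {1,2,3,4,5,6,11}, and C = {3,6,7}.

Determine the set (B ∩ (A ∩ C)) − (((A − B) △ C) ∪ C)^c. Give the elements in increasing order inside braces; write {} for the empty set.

{6}

A ∩ C = {6}
B ∩ (A ∩ C) = {6}
A − B = {10,14}
(A − B) △ C = {3,6,7,10,14}
((A − B) △ C) ∪ C = {3,6,7,10,14}
(((A − B) △ C) ∪ C)^c = {1,2,4,5,8,9,11,12,13}
(B ∩ (A ∩ C)) − (((A − B) △ C) ∪ C)^c = {6}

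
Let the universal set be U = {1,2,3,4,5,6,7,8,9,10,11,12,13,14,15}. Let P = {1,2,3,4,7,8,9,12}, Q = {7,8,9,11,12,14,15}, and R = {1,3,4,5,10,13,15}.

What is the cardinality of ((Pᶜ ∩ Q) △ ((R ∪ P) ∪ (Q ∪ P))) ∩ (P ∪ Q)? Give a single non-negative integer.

8

Pᶜ = {5,6,10,11,13,14,15}
Pᶜ ∩ Q = {11,14,15}
R ∪ P = {1,2,3,4,5,7,8,9,10,12,13,15}
Q ∪ P = {1,2,3,4,7,8,9,11,12,14,15}
(R ∪ P) ∪ (Q ∪ P) = {1,2,3,4,5,7,8,9,10,11,12,13,14,15}
(Pᶜ ∩ Q) △ ((R ∪ P) ∪ (Q ∪ P)) = {1,2,3,4,5,7,8,9,10,12,13}
P ∪ Q = {1,2,3,4,7,8,9,11,12,14,15}
((Pᶜ ∩ Q) △ ((R ∪ P) ∪ (Q ∪ P))) ∩ (P ∪ Q) = {1,2,3,4,7,8,9,12}
|((Pᶜ ∩ Q) △ ((R ∪ P) ∪ (Q ∪ P))) ∩ (P ∪ Q)| = 8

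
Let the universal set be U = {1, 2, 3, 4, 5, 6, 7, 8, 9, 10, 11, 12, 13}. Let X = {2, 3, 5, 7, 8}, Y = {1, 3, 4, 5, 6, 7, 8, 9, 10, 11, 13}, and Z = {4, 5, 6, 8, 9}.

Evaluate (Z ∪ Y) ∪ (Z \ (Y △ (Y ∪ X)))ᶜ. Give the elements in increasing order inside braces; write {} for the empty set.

Z ∪ Y = {1, 3, 4, 5, 6, 7, 8, 9, 10, 11, 13}
Y ∪ X = {1, 2, 3, 4, 5, 6, 7, 8, 9, 10, 11, 13}
Y △ (Y ∪ X) = {2}
Z \ (Y △ (Y ∪ X)) = {4, 5, 6, 8, 9}
(Z \ (Y △ (Y ∪ X)))ᶜ = {1, 2, 3, 7, 10, 11, 12, 13}
(Z ∪ Y) ∪ (Z \ (Y △ (Y ∪ X)))ᶜ = {1, 2, 3, 4, 5, 6, 7, 8, 9, 10, 11, 12, 13}

{1, 2, 3, 4, 5, 6, 7, 8, 9, 10, 11, 12, 13}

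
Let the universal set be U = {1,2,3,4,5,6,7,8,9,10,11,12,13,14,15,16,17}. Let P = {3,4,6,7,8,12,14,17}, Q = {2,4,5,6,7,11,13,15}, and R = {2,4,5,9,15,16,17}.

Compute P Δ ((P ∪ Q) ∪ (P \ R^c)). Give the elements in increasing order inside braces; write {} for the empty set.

P ∪ Q = {2,3,4,5,6,7,8,11,12,13,14,15,17}
R^c = {1,3,6,7,8,10,11,12,13,14}
P \ R^c = {4,17}
(P ∪ Q) ∪ (P \ R^c) = {2,3,4,5,6,7,8,11,12,13,14,15,17}
P Δ ((P ∪ Q) ∪ (P \ R^c)) = {2,5,11,13,15}

{2,5,11,13,15}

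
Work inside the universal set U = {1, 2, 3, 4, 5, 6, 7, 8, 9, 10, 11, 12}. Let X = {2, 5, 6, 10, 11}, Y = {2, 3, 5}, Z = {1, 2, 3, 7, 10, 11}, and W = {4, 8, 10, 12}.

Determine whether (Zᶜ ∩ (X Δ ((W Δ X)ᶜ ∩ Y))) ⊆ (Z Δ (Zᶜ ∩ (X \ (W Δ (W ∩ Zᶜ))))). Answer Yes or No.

Yes

Zᶜ = {4, 5, 6, 8, 9, 12}
W Δ X = {2, 4, 5, 6, 8, 11, 12}
(W Δ X)ᶜ = {1, 3, 7, 9, 10}
(W Δ X)ᶜ ∩ Y = {3}
X Δ ((W Δ X)ᶜ ∩ Y) = {2, 3, 5, 6, 10, 11}
Zᶜ ∩ (X Δ ((W Δ X)ᶜ ∩ Y)) = {5, 6}
W ∩ Zᶜ = {4, 8, 12}
W Δ (W ∩ Zᶜ) = {10}
X \ (W Δ (W ∩ Zᶜ)) = {2, 5, 6, 11}
Zᶜ ∩ (X \ (W Δ (W ∩ Zᶜ))) = {5, 6}
Z Δ (Zᶜ ∩ (X \ (W Δ (W ∩ Zᶜ)))) = {1, 2, 3, 5, 6, 7, 10, 11}
Every element of {5, 6} is in {1, 2, 3, 5, 6, 7, 10, 11}, so Zᶜ ∩ (X Δ ((W Δ X)ᶜ ∩ Y)) ⊆ Z Δ (Zᶜ ∩ (X \ (W Δ (W ∩ Zᶜ)))).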